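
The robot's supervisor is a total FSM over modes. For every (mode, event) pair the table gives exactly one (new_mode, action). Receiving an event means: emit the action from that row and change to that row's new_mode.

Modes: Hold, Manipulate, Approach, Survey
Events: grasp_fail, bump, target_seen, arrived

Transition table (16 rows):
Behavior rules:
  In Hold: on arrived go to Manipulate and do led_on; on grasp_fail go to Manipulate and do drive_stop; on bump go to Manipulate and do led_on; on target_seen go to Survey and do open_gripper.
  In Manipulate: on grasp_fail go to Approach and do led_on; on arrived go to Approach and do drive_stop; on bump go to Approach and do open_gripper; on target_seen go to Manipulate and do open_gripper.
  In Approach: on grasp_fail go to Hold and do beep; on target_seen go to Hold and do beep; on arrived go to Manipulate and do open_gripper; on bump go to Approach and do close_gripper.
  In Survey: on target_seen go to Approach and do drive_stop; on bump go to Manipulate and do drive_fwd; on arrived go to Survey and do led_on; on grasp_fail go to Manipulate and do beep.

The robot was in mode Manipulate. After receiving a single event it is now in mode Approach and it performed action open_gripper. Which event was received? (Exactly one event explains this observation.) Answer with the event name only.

try grasp_fail: (Manipulate, grasp_fail) → (Approach, led_on)
try bump: (Manipulate, bump) → (Approach, open_gripper)  ← matches
try target_seen: (Manipulate, target_seen) → (Manipulate, open_gripper)
try arrived: (Manipulate, arrived) → (Approach, drive_stop)

bump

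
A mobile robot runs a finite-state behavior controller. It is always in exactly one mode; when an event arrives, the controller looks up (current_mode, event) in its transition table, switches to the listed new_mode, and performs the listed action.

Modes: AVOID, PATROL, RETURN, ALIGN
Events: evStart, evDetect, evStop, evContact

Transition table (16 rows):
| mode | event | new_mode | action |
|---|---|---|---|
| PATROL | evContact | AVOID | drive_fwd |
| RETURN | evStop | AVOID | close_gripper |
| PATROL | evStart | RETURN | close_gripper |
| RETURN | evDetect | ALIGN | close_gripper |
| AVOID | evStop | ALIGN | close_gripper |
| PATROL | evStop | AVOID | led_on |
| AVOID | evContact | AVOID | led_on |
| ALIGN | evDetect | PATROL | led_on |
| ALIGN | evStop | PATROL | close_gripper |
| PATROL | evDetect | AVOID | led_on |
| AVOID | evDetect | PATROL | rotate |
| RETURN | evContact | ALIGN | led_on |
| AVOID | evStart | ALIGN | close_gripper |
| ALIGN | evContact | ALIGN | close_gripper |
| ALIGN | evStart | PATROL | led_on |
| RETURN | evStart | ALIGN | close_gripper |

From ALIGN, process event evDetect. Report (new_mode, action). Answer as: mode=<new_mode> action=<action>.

current mode = ALIGN; filter table to that mode:
  (ALIGN, evDetect) → (PATROL, led_on)  ← event matches
  (ALIGN, evStop) → (PATROL, close_gripper)
  (ALIGN, evContact) → (ALIGN, close_gripper)
  (ALIGN, evStart) → (PATROL, led_on)
event = evDetect selects (PATROL, led_on)

mode=PATROL action=led_on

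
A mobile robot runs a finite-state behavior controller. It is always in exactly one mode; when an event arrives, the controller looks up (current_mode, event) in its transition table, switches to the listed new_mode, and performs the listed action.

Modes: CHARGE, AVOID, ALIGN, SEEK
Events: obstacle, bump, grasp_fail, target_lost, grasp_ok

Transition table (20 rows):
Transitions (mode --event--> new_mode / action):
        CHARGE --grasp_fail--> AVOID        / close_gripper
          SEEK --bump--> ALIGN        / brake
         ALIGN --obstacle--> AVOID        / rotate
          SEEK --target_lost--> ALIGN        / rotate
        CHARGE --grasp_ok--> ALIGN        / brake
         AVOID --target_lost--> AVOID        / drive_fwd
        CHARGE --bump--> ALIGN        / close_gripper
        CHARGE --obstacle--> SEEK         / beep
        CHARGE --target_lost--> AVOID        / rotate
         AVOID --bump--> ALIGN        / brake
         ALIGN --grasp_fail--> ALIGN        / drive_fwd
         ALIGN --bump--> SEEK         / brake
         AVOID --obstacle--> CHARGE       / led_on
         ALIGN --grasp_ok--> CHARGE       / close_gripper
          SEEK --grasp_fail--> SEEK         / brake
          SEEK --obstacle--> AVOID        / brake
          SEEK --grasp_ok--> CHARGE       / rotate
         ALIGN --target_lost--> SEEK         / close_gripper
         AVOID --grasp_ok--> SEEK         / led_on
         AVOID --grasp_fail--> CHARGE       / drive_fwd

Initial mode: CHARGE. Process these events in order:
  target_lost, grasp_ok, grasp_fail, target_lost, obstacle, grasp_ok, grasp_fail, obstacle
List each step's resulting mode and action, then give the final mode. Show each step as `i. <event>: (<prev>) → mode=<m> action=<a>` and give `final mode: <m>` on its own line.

1. target_lost: (CHARGE) → mode=AVOID action=rotate
2. grasp_ok: (AVOID) → mode=SEEK action=led_on
3. grasp_fail: (SEEK) → mode=SEEK action=brake
4. target_lost: (SEEK) → mode=ALIGN action=rotate
5. obstacle: (ALIGN) → mode=AVOID action=rotate
6. grasp_ok: (AVOID) → mode=SEEK action=led_on
7. grasp_fail: (SEEK) → mode=SEEK action=brake
8. obstacle: (SEEK) → mode=AVOID action=brake

final mode: AVOID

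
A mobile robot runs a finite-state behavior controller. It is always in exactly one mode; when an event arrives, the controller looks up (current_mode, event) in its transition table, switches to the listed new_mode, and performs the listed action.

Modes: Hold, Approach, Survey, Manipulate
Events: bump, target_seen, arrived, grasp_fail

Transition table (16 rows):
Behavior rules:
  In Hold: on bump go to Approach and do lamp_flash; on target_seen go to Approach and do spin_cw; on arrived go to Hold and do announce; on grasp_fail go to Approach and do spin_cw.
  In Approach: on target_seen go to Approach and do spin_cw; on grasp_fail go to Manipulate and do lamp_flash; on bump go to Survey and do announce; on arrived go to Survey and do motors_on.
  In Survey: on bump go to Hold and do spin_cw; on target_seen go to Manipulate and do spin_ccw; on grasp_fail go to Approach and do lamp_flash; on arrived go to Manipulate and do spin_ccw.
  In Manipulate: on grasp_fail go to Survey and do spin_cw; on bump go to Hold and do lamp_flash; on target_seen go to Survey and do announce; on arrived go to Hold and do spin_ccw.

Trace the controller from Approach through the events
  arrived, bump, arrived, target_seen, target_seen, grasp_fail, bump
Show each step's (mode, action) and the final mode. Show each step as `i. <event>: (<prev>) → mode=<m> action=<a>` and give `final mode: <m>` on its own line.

1. arrived: (Approach) → mode=Survey action=motors_on
2. bump: (Survey) → mode=Hold action=spin_cw
3. arrived: (Hold) → mode=Hold action=announce
4. target_seen: (Hold) → mode=Approach action=spin_cw
5. target_seen: (Approach) → mode=Approach action=spin_cw
6. grasp_fail: (Approach) → mode=Manipulate action=lamp_flash
7. bump: (Manipulate) → mode=Hold action=lamp_flash

final mode: Hold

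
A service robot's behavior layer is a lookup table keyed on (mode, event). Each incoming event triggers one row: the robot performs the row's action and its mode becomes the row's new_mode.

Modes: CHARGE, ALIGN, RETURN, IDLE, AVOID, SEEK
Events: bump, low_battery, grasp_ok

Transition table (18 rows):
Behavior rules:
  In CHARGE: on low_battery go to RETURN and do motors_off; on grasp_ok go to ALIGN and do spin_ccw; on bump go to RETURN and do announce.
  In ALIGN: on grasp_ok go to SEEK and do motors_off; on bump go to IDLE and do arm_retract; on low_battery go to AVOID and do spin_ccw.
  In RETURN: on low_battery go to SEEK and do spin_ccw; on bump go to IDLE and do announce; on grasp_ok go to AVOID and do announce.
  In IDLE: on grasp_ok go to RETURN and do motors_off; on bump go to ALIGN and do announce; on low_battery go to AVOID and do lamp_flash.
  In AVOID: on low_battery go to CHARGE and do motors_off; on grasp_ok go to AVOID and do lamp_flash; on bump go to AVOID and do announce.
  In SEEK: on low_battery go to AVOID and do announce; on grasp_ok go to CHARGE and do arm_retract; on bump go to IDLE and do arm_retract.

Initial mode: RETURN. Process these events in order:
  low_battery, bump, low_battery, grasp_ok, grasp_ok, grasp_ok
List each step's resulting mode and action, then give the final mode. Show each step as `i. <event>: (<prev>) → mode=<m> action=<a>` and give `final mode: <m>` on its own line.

1. low_battery: (RETURN) → mode=SEEK action=spin_ccw
2. bump: (SEEK) → mode=IDLE action=arm_retract
3. low_battery: (IDLE) → mode=AVOID action=lamp_flash
4. grasp_ok: (AVOID) → mode=AVOID action=lamp_flash
5. grasp_ok: (AVOID) → mode=AVOID action=lamp_flash
6. grasp_ok: (AVOID) → mode=AVOID action=lamp_flash

final mode: AVOID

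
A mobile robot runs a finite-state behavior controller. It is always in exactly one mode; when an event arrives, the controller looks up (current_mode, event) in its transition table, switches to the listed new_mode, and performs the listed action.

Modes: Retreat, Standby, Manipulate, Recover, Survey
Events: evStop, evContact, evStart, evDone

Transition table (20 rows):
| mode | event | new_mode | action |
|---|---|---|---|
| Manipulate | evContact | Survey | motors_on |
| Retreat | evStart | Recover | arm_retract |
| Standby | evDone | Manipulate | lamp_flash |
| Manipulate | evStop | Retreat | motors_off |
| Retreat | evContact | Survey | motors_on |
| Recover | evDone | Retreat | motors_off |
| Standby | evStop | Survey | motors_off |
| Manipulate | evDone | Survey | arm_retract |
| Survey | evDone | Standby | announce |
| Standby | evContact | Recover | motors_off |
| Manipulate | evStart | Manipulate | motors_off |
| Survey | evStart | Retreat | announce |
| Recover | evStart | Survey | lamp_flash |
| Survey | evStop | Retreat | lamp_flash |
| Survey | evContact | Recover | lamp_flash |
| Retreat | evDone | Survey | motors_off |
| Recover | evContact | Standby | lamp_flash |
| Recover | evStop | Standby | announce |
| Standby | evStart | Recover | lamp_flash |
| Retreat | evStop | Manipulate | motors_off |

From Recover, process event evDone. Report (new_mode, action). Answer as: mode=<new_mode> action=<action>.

mode=Retreat action=motors_off

current mode = Recover; filter table to that mode:
  (Recover, evDone) → (Retreat, motors_off)  ← event matches
  (Recover, evStart) → (Survey, lamp_flash)
  (Recover, evContact) → (Standby, lamp_flash)
  (Recover, evStop) → (Standby, announce)
event = evDone selects (Retreat, motors_off)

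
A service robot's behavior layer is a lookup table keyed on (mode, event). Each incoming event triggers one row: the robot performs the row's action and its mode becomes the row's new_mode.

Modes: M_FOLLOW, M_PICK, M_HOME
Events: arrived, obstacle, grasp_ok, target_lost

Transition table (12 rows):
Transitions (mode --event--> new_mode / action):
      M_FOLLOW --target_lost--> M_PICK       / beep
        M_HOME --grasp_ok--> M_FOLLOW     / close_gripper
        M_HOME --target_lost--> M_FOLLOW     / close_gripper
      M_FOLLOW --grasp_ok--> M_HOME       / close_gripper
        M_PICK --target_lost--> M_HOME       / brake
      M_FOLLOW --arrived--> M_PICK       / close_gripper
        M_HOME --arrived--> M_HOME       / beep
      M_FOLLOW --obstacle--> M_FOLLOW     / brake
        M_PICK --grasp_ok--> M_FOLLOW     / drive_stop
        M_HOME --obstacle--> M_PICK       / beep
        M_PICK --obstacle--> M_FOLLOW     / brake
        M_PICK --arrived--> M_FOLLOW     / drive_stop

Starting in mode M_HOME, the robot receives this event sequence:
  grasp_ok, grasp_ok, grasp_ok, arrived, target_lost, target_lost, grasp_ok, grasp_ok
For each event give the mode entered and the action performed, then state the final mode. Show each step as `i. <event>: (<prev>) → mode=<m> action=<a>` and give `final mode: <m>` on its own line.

final mode: M_FOLLOW

1. grasp_ok: (M_HOME) → mode=M_FOLLOW action=close_gripper
2. grasp_ok: (M_FOLLOW) → mode=M_HOME action=close_gripper
3. grasp_ok: (M_HOME) → mode=M_FOLLOW action=close_gripper
4. arrived: (M_FOLLOW) → mode=M_PICK action=close_gripper
5. target_lost: (M_PICK) → mode=M_HOME action=brake
6. target_lost: (M_HOME) → mode=M_FOLLOW action=close_gripper
7. grasp_ok: (M_FOLLOW) → mode=M_HOME action=close_gripper
8. grasp_ok: (M_HOME) → mode=M_FOLLOW action=close_gripper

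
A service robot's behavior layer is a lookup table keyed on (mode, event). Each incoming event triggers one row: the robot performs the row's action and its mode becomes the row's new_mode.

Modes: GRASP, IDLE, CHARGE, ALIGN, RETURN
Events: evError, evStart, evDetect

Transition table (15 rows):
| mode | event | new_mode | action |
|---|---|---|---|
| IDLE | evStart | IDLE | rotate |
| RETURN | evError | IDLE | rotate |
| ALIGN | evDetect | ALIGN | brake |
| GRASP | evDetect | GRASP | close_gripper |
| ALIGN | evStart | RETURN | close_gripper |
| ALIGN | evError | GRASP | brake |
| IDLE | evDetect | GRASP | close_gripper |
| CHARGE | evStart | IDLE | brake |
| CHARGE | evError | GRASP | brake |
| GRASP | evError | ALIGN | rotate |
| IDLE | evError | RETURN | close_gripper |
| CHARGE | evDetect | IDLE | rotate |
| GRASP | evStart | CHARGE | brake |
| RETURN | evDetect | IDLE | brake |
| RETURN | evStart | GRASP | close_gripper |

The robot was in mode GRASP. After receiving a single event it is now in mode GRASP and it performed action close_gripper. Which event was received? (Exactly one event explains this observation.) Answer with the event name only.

try evError: (GRASP, evError) → (ALIGN, rotate)
try evStart: (GRASP, evStart) → (CHARGE, brake)
try evDetect: (GRASP, evDetect) → (GRASP, close_gripper)  ← matches

evDetect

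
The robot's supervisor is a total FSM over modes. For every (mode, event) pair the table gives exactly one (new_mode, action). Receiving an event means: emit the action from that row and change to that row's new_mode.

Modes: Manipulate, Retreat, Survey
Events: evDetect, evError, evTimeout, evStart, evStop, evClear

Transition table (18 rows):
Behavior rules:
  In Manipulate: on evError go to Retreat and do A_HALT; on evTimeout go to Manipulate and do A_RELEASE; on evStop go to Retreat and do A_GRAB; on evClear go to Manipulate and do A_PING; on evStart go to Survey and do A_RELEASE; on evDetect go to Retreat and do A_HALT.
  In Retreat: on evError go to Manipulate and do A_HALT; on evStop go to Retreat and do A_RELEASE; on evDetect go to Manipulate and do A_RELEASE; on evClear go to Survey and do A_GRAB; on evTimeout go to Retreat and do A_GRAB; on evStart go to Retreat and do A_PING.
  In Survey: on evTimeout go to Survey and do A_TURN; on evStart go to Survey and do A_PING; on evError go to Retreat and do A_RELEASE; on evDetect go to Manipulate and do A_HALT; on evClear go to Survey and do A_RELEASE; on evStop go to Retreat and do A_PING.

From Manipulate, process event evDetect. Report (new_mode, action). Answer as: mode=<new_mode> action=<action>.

mode=Retreat action=A_HALT

current mode = Manipulate; filter table to that mode:
  (Manipulate, evError) → (Retreat, A_HALT)
  (Manipulate, evTimeout) → (Manipulate, A_RELEASE)
  (Manipulate, evStop) → (Retreat, A_GRAB)
  (Manipulate, evClear) → (Manipulate, A_PING)
  (Manipulate, evStart) → (Survey, A_RELEASE)
  (Manipulate, evDetect) → (Retreat, A_HALT)  ← event matches
event = evDetect selects (Retreat, A_HALT)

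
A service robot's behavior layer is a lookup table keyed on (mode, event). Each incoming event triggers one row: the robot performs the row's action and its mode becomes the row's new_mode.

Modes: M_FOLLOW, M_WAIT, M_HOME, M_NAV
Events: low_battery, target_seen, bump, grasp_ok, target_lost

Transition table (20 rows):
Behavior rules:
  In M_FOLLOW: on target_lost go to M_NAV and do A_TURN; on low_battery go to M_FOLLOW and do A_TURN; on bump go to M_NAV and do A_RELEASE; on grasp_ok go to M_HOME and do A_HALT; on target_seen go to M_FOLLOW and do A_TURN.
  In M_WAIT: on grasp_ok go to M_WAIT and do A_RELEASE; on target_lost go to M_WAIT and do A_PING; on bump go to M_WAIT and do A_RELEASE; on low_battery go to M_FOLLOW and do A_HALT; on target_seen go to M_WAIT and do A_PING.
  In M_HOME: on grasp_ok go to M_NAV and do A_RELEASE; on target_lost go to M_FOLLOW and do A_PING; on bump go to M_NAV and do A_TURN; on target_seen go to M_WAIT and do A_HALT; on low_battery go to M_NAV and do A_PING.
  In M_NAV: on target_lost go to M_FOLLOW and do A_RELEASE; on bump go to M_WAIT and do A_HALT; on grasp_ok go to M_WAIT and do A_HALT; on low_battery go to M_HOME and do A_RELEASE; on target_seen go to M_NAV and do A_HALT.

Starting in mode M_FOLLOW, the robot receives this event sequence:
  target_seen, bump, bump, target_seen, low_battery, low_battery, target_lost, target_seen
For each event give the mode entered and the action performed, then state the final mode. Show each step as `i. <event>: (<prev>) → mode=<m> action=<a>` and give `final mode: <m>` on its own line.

1. target_seen: (M_FOLLOW) → mode=M_FOLLOW action=A_TURN
2. bump: (M_FOLLOW) → mode=M_NAV action=A_RELEASE
3. bump: (M_NAV) → mode=M_WAIT action=A_HALT
4. target_seen: (M_WAIT) → mode=M_WAIT action=A_PING
5. low_battery: (M_WAIT) → mode=M_FOLLOW action=A_HALT
6. low_battery: (M_FOLLOW) → mode=M_FOLLOW action=A_TURN
7. target_lost: (M_FOLLOW) → mode=M_NAV action=A_TURN
8. target_seen: (M_NAV) → mode=M_NAV action=A_HALT

final mode: M_NAV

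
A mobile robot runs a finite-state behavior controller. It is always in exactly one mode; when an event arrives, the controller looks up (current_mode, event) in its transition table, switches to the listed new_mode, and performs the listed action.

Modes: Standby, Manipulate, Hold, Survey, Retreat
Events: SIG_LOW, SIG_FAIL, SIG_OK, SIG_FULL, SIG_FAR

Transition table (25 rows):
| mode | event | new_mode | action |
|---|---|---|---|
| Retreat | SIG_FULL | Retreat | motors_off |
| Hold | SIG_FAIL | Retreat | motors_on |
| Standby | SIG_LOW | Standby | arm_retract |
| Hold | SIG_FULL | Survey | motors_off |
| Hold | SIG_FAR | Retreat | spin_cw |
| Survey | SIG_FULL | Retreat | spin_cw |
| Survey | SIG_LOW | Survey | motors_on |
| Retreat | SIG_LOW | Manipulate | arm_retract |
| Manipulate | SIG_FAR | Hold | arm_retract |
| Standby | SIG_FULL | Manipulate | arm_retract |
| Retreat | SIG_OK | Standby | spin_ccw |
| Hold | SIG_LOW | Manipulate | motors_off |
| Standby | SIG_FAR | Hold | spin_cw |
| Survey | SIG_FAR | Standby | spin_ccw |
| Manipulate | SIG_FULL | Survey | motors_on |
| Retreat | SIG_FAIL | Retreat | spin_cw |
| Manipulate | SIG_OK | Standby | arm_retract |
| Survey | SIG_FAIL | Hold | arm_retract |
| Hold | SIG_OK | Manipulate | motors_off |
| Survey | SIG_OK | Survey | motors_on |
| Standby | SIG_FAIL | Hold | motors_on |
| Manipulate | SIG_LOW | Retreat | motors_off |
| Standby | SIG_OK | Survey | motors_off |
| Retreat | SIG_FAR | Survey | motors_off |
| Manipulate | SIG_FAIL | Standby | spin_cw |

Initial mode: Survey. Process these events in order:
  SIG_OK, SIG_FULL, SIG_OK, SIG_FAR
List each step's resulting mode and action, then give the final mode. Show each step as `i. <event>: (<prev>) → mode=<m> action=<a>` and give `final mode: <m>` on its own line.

1. SIG_OK: (Survey) → mode=Survey action=motors_on
2. SIG_FULL: (Survey) → mode=Retreat action=spin_cw
3. SIG_OK: (Retreat) → mode=Standby action=spin_ccw
4. SIG_FAR: (Standby) → mode=Hold action=spin_cw

final mode: Hold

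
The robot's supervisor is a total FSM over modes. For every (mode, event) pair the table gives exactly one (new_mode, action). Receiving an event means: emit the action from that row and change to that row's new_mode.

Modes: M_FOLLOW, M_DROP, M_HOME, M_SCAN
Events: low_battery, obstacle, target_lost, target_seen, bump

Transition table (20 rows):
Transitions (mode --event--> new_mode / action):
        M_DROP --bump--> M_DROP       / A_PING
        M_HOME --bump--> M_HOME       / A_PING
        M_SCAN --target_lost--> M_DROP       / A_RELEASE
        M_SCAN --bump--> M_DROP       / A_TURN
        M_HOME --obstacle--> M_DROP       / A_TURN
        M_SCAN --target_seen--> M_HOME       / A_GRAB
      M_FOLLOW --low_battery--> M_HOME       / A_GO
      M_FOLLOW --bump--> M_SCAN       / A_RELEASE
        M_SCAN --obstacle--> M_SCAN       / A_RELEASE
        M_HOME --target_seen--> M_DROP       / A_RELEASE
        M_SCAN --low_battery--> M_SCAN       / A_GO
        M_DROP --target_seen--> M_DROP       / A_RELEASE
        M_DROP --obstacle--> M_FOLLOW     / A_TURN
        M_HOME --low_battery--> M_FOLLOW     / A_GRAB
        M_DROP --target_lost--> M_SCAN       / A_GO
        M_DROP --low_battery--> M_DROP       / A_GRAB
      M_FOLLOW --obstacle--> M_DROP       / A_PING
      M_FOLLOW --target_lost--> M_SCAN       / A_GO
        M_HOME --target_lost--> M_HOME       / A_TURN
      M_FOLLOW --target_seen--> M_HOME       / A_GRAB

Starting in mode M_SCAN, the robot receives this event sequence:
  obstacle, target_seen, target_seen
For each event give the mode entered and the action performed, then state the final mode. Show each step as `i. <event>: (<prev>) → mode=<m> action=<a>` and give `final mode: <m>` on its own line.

1. obstacle: (M_SCAN) → mode=M_SCAN action=A_RELEASE
2. target_seen: (M_SCAN) → mode=M_HOME action=A_GRAB
3. target_seen: (M_HOME) → mode=M_DROP action=A_RELEASE

final mode: M_DROP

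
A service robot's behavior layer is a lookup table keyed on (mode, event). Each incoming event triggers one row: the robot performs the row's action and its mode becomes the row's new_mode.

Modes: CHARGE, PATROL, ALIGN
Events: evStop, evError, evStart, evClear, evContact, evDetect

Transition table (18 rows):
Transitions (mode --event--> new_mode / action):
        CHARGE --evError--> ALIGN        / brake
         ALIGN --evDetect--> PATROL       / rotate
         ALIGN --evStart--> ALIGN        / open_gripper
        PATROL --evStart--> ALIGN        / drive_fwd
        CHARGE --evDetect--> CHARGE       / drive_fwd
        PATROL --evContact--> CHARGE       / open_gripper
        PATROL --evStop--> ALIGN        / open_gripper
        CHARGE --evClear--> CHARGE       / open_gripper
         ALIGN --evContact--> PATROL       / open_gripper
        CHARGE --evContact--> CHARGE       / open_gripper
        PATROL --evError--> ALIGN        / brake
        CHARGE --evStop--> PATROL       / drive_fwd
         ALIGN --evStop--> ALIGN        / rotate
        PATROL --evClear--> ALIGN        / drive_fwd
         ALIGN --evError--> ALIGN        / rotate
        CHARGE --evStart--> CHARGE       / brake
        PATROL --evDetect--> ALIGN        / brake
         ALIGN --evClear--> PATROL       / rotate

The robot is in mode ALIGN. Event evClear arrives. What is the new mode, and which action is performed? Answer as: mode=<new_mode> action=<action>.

current mode = ALIGN; filter table to that mode:
  (ALIGN, evDetect) → (PATROL, rotate)
  (ALIGN, evStart) → (ALIGN, open_gripper)
  (ALIGN, evContact) → (PATROL, open_gripper)
  (ALIGN, evStop) → (ALIGN, rotate)
  (ALIGN, evError) → (ALIGN, rotate)
  (ALIGN, evClear) → (PATROL, rotate)  ← event matches
event = evClear selects (PATROL, rotate)

mode=PATROL action=rotate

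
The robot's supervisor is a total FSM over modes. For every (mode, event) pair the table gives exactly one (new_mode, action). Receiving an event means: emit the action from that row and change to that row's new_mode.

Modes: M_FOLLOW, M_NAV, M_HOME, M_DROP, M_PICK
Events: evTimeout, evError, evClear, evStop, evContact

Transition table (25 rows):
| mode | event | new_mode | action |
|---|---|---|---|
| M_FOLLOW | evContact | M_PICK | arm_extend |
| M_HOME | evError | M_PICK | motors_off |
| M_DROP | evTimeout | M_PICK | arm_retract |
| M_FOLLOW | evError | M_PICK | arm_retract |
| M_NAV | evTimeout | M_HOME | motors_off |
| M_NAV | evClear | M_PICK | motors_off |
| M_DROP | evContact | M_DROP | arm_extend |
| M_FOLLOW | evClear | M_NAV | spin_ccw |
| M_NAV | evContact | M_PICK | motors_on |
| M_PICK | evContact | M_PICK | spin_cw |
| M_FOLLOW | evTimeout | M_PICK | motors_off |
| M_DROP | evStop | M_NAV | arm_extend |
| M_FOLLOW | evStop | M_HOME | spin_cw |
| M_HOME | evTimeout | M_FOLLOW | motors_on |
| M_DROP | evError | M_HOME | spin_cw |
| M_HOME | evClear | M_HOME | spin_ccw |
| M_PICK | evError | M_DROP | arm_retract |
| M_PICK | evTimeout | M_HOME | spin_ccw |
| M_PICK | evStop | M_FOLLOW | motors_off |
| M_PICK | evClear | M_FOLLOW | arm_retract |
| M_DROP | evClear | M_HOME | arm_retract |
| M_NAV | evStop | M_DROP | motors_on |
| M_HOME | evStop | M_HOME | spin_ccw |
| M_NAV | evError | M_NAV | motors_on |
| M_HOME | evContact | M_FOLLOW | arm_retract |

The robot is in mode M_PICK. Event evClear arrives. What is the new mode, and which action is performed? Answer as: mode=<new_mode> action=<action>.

mode=M_FOLLOW action=arm_retract

current mode = M_PICK; filter table to that mode:
  (M_PICK, evContact) → (M_PICK, spin_cw)
  (M_PICK, evError) → (M_DROP, arm_retract)
  (M_PICK, evTimeout) → (M_HOME, spin_ccw)
  (M_PICK, evStop) → (M_FOLLOW, motors_off)
  (M_PICK, evClear) → (M_FOLLOW, arm_retract)  ← event matches
event = evClear selects (M_FOLLOW, arm_retract)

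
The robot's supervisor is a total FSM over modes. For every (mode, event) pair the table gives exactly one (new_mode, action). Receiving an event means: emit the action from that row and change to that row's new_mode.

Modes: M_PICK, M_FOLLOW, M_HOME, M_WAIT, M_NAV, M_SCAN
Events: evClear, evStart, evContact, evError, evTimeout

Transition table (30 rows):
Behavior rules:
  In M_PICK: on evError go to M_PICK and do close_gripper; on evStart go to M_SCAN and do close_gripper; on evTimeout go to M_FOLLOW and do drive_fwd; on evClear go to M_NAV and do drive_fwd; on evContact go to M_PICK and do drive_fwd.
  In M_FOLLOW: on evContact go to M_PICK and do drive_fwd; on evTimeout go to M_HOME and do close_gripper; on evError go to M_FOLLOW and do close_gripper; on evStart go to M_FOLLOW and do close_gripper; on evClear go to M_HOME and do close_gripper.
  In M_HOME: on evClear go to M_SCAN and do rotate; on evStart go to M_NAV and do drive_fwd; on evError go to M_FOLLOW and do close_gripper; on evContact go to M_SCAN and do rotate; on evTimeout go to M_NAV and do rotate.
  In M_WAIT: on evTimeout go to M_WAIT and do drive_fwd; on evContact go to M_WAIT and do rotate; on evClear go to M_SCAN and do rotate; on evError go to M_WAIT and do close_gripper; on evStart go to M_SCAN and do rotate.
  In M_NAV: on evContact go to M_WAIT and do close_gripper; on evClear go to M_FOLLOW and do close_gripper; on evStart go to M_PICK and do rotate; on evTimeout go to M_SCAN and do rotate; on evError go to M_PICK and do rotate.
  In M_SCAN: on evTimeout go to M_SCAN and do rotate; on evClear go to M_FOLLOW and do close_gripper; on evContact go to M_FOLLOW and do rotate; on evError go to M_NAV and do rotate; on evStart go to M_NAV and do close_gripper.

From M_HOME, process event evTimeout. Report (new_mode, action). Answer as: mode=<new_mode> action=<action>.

current mode = M_HOME; filter table to that mode:
  (M_HOME, evClear) → (M_SCAN, rotate)
  (M_HOME, evStart) → (M_NAV, drive_fwd)
  (M_HOME, evError) → (M_FOLLOW, close_gripper)
  (M_HOME, evContact) → (M_SCAN, rotate)
  (M_HOME, evTimeout) → (M_NAV, rotate)  ← event matches
event = evTimeout selects (M_NAV, rotate)

mode=M_NAV action=rotate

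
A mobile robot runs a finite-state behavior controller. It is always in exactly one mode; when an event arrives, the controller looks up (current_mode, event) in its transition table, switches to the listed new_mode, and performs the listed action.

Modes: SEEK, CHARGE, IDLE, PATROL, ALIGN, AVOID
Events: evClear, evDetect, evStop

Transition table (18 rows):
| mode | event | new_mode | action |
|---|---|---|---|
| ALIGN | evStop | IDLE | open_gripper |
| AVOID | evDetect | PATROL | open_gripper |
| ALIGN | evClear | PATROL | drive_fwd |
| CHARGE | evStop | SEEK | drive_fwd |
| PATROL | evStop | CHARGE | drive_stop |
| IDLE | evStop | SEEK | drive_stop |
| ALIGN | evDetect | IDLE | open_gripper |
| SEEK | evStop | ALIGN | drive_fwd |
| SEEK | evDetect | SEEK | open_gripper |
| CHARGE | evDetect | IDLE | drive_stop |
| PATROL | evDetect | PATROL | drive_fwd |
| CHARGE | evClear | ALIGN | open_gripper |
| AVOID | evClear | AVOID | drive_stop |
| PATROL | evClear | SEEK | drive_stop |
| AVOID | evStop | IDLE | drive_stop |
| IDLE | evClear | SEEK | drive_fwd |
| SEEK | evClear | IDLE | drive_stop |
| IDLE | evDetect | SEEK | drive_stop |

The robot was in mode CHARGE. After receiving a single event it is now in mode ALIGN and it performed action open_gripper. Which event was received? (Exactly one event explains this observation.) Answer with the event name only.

evClear

try evClear: (CHARGE, evClear) → (ALIGN, open_gripper)  ← matches
try evDetect: (CHARGE, evDetect) → (IDLE, drive_stop)
try evStop: (CHARGE, evStop) → (SEEK, drive_fwd)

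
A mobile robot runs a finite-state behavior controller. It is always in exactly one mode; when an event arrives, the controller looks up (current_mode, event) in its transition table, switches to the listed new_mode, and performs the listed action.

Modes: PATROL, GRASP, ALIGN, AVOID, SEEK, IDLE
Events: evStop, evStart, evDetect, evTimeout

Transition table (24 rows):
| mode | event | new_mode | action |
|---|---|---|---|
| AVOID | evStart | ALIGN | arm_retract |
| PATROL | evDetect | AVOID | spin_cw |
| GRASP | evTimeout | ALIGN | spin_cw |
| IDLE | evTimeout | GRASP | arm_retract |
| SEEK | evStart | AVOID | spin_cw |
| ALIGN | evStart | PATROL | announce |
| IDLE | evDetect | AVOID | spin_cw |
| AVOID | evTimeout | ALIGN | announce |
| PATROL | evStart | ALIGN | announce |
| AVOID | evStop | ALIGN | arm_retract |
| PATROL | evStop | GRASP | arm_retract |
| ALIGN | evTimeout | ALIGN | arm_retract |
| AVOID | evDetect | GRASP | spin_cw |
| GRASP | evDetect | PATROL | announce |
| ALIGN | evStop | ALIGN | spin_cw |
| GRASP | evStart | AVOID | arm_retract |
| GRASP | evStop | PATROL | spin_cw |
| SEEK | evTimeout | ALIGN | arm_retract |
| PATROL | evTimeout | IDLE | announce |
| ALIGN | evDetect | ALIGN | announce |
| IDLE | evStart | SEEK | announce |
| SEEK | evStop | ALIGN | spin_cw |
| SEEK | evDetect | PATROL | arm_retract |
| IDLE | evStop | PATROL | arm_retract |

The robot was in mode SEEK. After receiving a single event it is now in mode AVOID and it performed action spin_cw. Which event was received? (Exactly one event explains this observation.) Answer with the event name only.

evStart

try evStop: (SEEK, evStop) → (ALIGN, spin_cw)
try evStart: (SEEK, evStart) → (AVOID, spin_cw)  ← matches
try evDetect: (SEEK, evDetect) → (PATROL, arm_retract)
try evTimeout: (SEEK, evTimeout) → (ALIGN, arm_retract)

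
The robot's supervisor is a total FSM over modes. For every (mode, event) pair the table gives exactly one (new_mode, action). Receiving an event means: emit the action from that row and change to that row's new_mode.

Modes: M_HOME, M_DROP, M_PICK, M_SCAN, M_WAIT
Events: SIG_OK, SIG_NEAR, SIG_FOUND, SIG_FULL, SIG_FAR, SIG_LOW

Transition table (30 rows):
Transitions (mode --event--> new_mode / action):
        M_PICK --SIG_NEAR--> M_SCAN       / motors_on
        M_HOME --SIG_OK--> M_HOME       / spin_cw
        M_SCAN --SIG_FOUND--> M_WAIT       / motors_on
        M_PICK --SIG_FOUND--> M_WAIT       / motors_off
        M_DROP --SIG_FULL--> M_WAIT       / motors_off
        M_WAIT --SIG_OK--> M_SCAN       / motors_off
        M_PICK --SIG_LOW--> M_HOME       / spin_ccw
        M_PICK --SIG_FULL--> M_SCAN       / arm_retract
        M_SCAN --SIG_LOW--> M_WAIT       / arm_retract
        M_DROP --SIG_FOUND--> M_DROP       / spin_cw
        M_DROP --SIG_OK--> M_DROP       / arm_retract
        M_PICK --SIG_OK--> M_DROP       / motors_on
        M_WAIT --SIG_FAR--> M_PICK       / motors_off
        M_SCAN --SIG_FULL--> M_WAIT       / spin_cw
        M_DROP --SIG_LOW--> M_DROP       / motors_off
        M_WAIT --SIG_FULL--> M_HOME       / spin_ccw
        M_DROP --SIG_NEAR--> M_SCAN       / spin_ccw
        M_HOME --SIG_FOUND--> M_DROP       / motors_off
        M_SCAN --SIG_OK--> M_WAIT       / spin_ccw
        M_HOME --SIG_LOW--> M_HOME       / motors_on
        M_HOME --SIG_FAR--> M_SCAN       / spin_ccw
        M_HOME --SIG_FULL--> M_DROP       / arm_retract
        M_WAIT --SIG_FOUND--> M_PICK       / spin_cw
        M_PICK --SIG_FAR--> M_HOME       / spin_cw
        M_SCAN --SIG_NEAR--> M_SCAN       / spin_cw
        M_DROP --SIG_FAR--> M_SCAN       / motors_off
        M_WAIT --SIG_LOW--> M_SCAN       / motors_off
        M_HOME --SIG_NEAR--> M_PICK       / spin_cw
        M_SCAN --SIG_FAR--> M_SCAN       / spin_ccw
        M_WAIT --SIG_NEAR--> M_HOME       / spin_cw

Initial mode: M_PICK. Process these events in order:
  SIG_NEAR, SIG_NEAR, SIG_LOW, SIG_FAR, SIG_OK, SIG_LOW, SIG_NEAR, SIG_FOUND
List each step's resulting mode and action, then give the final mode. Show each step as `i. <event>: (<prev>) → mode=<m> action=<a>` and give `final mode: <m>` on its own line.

final mode: M_WAIT

1. SIG_NEAR: (M_PICK) → mode=M_SCAN action=motors_on
2. SIG_NEAR: (M_SCAN) → mode=M_SCAN action=spin_cw
3. SIG_LOW: (M_SCAN) → mode=M_WAIT action=arm_retract
4. SIG_FAR: (M_WAIT) → mode=M_PICK action=motors_off
5. SIG_OK: (M_PICK) → mode=M_DROP action=motors_on
6. SIG_LOW: (M_DROP) → mode=M_DROP action=motors_off
7. SIG_NEAR: (M_DROP) → mode=M_SCAN action=spin_ccw
8. SIG_FOUND: (M_SCAN) → mode=M_WAIT action=motors_on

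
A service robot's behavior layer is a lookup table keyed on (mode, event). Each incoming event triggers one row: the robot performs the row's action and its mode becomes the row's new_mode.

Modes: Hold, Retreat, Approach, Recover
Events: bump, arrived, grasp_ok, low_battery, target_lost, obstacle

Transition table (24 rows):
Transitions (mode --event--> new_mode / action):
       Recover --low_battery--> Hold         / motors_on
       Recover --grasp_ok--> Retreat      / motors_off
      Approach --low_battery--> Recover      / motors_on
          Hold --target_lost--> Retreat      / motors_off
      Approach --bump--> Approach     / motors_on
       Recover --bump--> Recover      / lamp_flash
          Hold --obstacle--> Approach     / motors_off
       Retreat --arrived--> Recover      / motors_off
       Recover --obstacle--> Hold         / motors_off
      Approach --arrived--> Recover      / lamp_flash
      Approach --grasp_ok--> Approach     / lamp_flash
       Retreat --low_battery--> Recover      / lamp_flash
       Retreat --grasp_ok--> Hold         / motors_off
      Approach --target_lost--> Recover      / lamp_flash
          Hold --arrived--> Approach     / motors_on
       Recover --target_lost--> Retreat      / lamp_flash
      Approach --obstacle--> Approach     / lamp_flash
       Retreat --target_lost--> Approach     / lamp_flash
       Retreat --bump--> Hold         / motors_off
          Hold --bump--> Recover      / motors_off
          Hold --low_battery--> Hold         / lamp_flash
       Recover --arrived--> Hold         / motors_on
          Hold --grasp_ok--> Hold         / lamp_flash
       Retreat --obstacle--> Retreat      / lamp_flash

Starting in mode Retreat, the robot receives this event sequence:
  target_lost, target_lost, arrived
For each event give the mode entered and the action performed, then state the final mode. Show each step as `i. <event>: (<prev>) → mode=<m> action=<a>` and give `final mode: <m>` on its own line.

1. target_lost: (Retreat) → mode=Approach action=lamp_flash
2. target_lost: (Approach) → mode=Recover action=lamp_flash
3. arrived: (Recover) → mode=Hold action=motors_on

final mode: Hold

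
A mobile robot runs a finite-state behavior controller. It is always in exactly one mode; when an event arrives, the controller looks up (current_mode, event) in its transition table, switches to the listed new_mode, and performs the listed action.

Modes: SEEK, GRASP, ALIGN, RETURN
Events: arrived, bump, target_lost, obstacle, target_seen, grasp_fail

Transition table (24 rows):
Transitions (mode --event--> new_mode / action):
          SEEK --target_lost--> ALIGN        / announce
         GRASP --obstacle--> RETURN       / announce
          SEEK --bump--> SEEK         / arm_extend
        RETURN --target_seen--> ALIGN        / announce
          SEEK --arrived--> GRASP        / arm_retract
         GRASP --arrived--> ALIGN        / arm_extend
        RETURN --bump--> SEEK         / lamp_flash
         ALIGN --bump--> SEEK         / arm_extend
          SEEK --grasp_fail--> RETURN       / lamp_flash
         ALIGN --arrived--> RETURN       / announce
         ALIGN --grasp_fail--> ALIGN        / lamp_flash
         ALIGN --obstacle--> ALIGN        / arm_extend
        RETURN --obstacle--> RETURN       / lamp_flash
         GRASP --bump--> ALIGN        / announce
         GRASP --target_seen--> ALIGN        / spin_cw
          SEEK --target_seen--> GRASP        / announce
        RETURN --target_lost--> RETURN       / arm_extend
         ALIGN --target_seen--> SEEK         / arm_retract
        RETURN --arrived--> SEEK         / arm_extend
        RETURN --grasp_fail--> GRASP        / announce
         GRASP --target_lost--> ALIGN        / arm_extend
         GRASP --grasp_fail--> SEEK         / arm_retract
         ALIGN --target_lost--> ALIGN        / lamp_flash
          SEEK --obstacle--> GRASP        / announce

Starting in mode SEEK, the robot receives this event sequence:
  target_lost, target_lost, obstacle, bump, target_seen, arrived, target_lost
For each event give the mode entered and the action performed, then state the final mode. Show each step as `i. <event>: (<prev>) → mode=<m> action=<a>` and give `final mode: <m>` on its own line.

1. target_lost: (SEEK) → mode=ALIGN action=announce
2. target_lost: (ALIGN) → mode=ALIGN action=lamp_flash
3. obstacle: (ALIGN) → mode=ALIGN action=arm_extend
4. bump: (ALIGN) → mode=SEEK action=arm_extend
5. target_seen: (SEEK) → mode=GRASP action=announce
6. arrived: (GRASP) → mode=ALIGN action=arm_extend
7. target_lost: (ALIGN) → mode=ALIGN action=lamp_flash

final mode: ALIGN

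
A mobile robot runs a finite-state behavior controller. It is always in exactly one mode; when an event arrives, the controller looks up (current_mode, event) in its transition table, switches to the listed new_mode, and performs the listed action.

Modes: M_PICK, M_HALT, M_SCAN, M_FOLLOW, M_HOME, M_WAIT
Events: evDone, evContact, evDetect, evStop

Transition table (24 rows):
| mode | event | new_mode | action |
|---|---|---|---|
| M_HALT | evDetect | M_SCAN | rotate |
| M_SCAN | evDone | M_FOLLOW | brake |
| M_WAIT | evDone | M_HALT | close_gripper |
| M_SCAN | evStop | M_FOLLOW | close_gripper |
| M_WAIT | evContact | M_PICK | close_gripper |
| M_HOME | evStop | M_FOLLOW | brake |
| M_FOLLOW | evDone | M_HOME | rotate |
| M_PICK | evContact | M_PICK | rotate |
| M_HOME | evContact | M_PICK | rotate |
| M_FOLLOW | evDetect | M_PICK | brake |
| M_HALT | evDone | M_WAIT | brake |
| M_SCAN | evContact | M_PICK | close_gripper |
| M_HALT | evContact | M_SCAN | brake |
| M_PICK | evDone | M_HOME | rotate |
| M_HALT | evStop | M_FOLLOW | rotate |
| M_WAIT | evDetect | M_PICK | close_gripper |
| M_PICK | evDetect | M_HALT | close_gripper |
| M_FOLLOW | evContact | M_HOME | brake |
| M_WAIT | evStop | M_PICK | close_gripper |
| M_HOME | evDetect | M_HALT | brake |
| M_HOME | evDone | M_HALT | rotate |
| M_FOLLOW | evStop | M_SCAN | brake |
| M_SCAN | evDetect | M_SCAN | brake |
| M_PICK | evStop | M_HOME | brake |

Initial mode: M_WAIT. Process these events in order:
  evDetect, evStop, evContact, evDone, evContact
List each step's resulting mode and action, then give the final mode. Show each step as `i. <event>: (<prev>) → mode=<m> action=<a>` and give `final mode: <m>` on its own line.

final mode: M_PICK

1. evDetect: (M_WAIT) → mode=M_PICK action=close_gripper
2. evStop: (M_PICK) → mode=M_HOME action=brake
3. evContact: (M_HOME) → mode=M_PICK action=rotate
4. evDone: (M_PICK) → mode=M_HOME action=rotate
5. evContact: (M_HOME) → mode=M_PICK action=rotate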